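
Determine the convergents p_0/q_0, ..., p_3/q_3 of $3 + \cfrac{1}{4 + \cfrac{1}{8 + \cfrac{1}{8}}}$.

3/1, 13/4, 107/33, 869/268

Using the convergent recurrence p_i = a_i*p_{i-1} + p_{i-2}, q_i = a_i*q_{i-1} + q_{i-2} with p_{-2}=0, p_{-1}=1, q_{-2}=1, q_{-1}=0:
  i=0: a_0=3, p_0 = 3*1 + 0 = 3, q_0 = 3*0 + 1 = 1.
  i=1: a_1=4, p_1 = 4*3 + 1 = 13, q_1 = 4*1 + 0 = 4.
  i=2: a_2=8, p_2 = 8*13 + 3 = 107, q_2 = 8*4 + 1 = 33.
  i=3: a_3=8, p_3 = 8*107 + 13 = 869, q_3 = 8*33 + 4 = 268.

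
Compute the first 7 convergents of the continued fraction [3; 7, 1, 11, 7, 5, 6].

Using the convergent recurrence p_i = a_i*p_{i-1} + p_{i-2}, q_i = a_i*q_{i-1} + q_{i-2} with p_{-2}=0, p_{-1}=1, q_{-2}=1, q_{-1}=0:
  i=0: a_0=3, p_0 = 3*1 + 0 = 3, q_0 = 3*0 + 1 = 1.
  i=1: a_1=7, p_1 = 7*3 + 1 = 22, q_1 = 7*1 + 0 = 7.
  i=2: a_2=1, p_2 = 1*22 + 3 = 25, q_2 = 1*7 + 1 = 8.
  i=3: a_3=11, p_3 = 11*25 + 22 = 297, q_3 = 11*8 + 7 = 95.
  i=4: a_4=7, p_4 = 7*297 + 25 = 2104, q_4 = 7*95 + 8 = 673.
  i=5: a_5=5, p_5 = 5*2104 + 297 = 10817, q_5 = 5*673 + 95 = 3460.
  i=6: a_6=6, p_6 = 6*10817 + 2104 = 67006, q_6 = 6*3460 + 673 = 21433.

3/1, 22/7, 25/8, 297/95, 2104/673, 10817/3460, 67006/21433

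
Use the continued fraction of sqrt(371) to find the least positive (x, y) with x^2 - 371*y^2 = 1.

First expand sqrt(371) as a continued fraction. With x_i = (sqrt(371) + m_i)/d_i and (m_0, d_0) = (0, 1): a_0 = floor(sqrt(371)) = 19, since 19^2 = 361 <= 371 < 400 = 20^2.
Iterate m_{i+1} = d_i*a_i - m_i, d_{i+1} = (371 - m_{i+1}^2)/d_i, a_{i+1} = floor((a_0 + m_{i+1})/d_{i+1}):
  m_1 = 1*19 - 0 = 19, d_1 = (371 - 19^2)/1 = 10/1 = 10, a_1 = floor((19 + 19)/10) = 3.
  m_2 = 10*3 - 19 = 11, d_2 = (371 - 11^2)/10 = 250/10 = 25, a_2 = floor((19 + 11)/25) = 1.
  m_3 = 25*1 - 11 = 14, d_3 = (371 - 14^2)/25 = 175/25 = 7, a_3 = floor((19 + 14)/7) = 4.
  m_4 = 7*4 - 14 = 14, d_4 = (371 - 14^2)/7 = 175/7 = 25, a_4 = floor((19 + 14)/25) = 1.
  m_5 = 25*1 - 14 = 11, d_5 = (371 - 11^2)/25 = 250/25 = 10, a_5 = floor((19 + 11)/10) = 3.
  m_6 = 10*3 - 11 = 19, d_6 = (371 - 19^2)/10 = 10/10 = 1, a_6 = floor((19 + 19)/1) = 38.
  m_7 = 1*38 - 19 = 19, d_7 = (371 - 19^2)/1 = 10/1 = 10: (m_7, d_7) = (m_1, d_1) = (19, 10), so from here the quotients repeat a_1, ..., a_6; the period length is 6.
So sqrt(371) = [19; (3, 1, 4, 1, 3, 38)] with period length k = 6.
k is even, so the fundamental solution of x^2 - 371y^2 = 1 is (p_{k-1}, q_{k-1}) = (p_5, q_5); compute convergents through index 5.
Convergents (p_i = a_i*p_{i-1} + p_{i-2}, q_i = a_i*q_{i-1} + q_{i-2} with p_{-2}=0, p_{-1}=1, q_{-2}=1, q_{-1}=0):
  i=0: a_0=19, p_0 = 19*1 + 0 = 19, q_0 = 19*0 + 1 = 1.
  i=1: a_1=3, p_1 = 3*19 + 1 = 58, q_1 = 3*1 + 0 = 3.
  i=2: a_2=1, p_2 = 1*58 + 19 = 77, q_2 = 1*3 + 1 = 4.
  i=3: a_3=4, p_3 = 4*77 + 58 = 366, q_3 = 4*4 + 3 = 19.
  i=4: a_4=1, p_4 = 1*366 + 77 = 443, q_4 = 1*19 + 4 = 23.
  i=5: a_5=3, p_5 = 3*443 + 366 = 1695, q_5 = 3*23 + 19 = 88.
Check: 1695^2 - 371*88^2 = 2873025 - 2873024 = 1, so (x, y) = (1695, 88) solves the equation, and by the theorem it is the least positive solution.

(x, y) = (1695, 88)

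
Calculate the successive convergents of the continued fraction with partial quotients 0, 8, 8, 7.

Using the convergent recurrence p_i = a_i*p_{i-1} + p_{i-2}, q_i = a_i*q_{i-1} + q_{i-2} with p_{-2}=0, p_{-1}=1, q_{-2}=1, q_{-1}=0:
  i=0: a_0=0, p_0 = 0*1 + 0 = 0, q_0 = 0*0 + 1 = 1.
  i=1: a_1=8, p_1 = 8*0 + 1 = 1, q_1 = 8*1 + 0 = 8.
  i=2: a_2=8, p_2 = 8*1 + 0 = 8, q_2 = 8*8 + 1 = 65.
  i=3: a_3=7, p_3 = 7*8 + 1 = 57, q_3 = 7*65 + 8 = 463.

0/1, 1/8, 8/65, 57/463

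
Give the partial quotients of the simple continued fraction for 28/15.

Run the Euclidean algorithm on 28 and 15; the successive quotients are the partial quotients a_0, a_1, ... (each step inverts the fractional part left over by the previous one):
  28 = 1*15 + 13, so a_0 = 1.
  15 = 1*13 + 2, so a_1 = 1.
  13 = 6*2 + 1, so a_2 = 6.
  2 = 2*1 + 0, so a_3 = 2.
The remainder reaches 0 after 4 divisions, so the expansion has 4 partial quotients, read off in order.

[1; 1, 6, 2]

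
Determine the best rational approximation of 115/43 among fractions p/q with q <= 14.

Expand x = 115/43 as a continued fraction with the Euclidean algorithm:
  115 = 2*43 + 29, so a_0 = 2.
  43 = 1*29 + 14, so a_1 = 1.
  29 = 2*14 + 1, so a_2 = 2.
  14 = 14*1 + 0, so a_3 = 14.
so x = [2; 1, 2, 14].
Convergents (p_i = a_i*p_{i-1} + p_{i-2}, q_i = a_i*q_{i-1} + q_{i-2} with p_{-2}=0, p_{-1}=1, q_{-2}=1, q_{-1}=0), until the denominator exceeds 14:
  i=0: a_0=2, p_0 = 2*1 + 0 = 2, q_0 = 2*0 + 1 = 1.
  i=1: a_1=1, p_1 = 1*2 + 1 = 3, q_1 = 1*1 + 0 = 1.
  i=2: a_2=2, p_2 = 2*3 + 2 = 8, q_2 = 2*1 + 1 = 3.
  i=3: a_3=14, p_3 = 14*8 + 3 = 115, q_3 = 14*3 + 1 = 43.
q_3 = 43 > 14, so the last convergent with denominator <= 14 is p_2/q_2 = 8/3.
The closest fraction with denominator <= 14 is either p_2/q_2 or the intermediate fraction (k*p_2 + p_1)/(k*q_2 + q_1) with the largest k >= 1 whose denominator stays <= 14; these approach x as k grows, and every other convergent or intermediate fraction in range is farther away.
Largest k: floor((14 - q_1)/q_2) = floor((14 - 1)/3) = 4.
That gives (4*8 + 3)/(4*3 + 1) = 35/13.
Compare the errors: |x - 8/3| = |115*3 - 8*43|/(43*3) = 1/129, and |x - 35/13| = |115*13 - 35*43|/(43*13) = 10/559.
Cross-multiplying, 1*559 = 559 < 1290 = 10*129, so 1/129 is smaller: the convergent 8/3 is closer to x than 35/13.

8/3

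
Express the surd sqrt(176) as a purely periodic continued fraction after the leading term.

Write x_i = (sqrt(176) + m_i)/d_i with (m_0, d_0) = (0, 1). a_0 = floor(sqrt(176)) = 13, since 13^2 = 169 <= 176 < 196 = 14^2.
Iterate m_{i+1} = d_i*a_i - m_i, d_{i+1} = (176 - m_{i+1}^2)/d_i, a_{i+1} = floor((a_0 + m_{i+1})/d_{i+1}):
  m_1 = 1*13 - 0 = 13, d_1 = (176 - 13^2)/1 = 7/1 = 7, a_1 = floor((13 + 13)/7) = 3.
  m_2 = 7*3 - 13 = 8, d_2 = (176 - 8^2)/7 = 112/7 = 16, a_2 = floor((13 + 8)/16) = 1.
  m_3 = 16*1 - 8 = 8, d_3 = (176 - 8^2)/16 = 112/16 = 7, a_3 = floor((13 + 8)/7) = 3.
  m_4 = 7*3 - 8 = 13, d_4 = (176 - 13^2)/7 = 7/7 = 1, a_4 = floor((13 + 13)/1) = 26.
  m_5 = 1*26 - 13 = 13, d_5 = (176 - 13^2)/1 = 7/1 = 7: (m_5, d_5) = (m_1, d_1) = (13, 7), so from here the quotients repeat a_1, ..., a_4; the period length is 4.
Hence the expansion of sqrt(176) is a_0 = 13 followed by the repeating block 3, 1, 3, 26 (period 4).

[13; (3, 1, 3, 26)]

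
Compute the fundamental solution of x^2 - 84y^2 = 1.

(x, y) = (55, 6)

First expand sqrt(84) as a continued fraction. With x_i = (sqrt(84) + m_i)/d_i and (m_0, d_0) = (0, 1): a_0 = floor(sqrt(84)) = 9, since 9^2 = 81 <= 84 < 100 = 10^2.
Iterate m_{i+1} = d_i*a_i - m_i, d_{i+1} = (84 - m_{i+1}^2)/d_i, a_{i+1} = floor((a_0 + m_{i+1})/d_{i+1}):
  m_1 = 1*9 - 0 = 9, d_1 = (84 - 9^2)/1 = 3/1 = 3, a_1 = floor((9 + 9)/3) = 6.
  m_2 = 3*6 - 9 = 9, d_2 = (84 - 9^2)/3 = 3/3 = 1, a_2 = floor((9 + 9)/1) = 18.
  m_3 = 1*18 - 9 = 9, d_3 = (84 - 9^2)/1 = 3/1 = 3: (m_3, d_3) = (m_1, d_1) = (9, 3), so from here the quotients repeat a_1, a_2; the period length is 2.
So sqrt(84) = [9; (6, 18)] with period length k = 2.
k is even, so the fundamental solution of x^2 - 84y^2 = 1 is (p_{k-1}, q_{k-1}) = (p_1, q_1); compute convergents through index 1.
Convergents (p_i = a_i*p_{i-1} + p_{i-2}, q_i = a_i*q_{i-1} + q_{i-2} with p_{-2}=0, p_{-1}=1, q_{-2}=1, q_{-1}=0):
  i=0: a_0=9, p_0 = 9*1 + 0 = 9, q_0 = 9*0 + 1 = 1.
  i=1: a_1=6, p_1 = 6*9 + 1 = 55, q_1 = 6*1 + 0 = 6.
Check: 55^2 - 84*6^2 = 3025 - 3024 = 1, so (x, y) = (55, 6) solves the equation, and by the theorem it is the least positive solution.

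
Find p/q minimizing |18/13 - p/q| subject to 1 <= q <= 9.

Expand x = 18/13 as a continued fraction with the Euclidean algorithm:
  18 = 1*13 + 5, so a_0 = 1.
  13 = 2*5 + 3, so a_1 = 2.
  5 = 1*3 + 2, so a_2 = 1.
  3 = 1*2 + 1, so a_3 = 1.
  2 = 2*1 + 0, so a_4 = 2.
so x = [1; 2, 1, 1, 2].
Convergents (p_i = a_i*p_{i-1} + p_{i-2}, q_i = a_i*q_{i-1} + q_{i-2} with p_{-2}=0, p_{-1}=1, q_{-2}=1, q_{-1}=0), until the denominator exceeds 9:
  i=0: a_0=1, p_0 = 1*1 + 0 = 1, q_0 = 1*0 + 1 = 1.
  i=1: a_1=2, p_1 = 2*1 + 1 = 3, q_1 = 2*1 + 0 = 2.
  i=2: a_2=1, p_2 = 1*3 + 1 = 4, q_2 = 1*2 + 1 = 3.
  i=3: a_3=1, p_3 = 1*4 + 3 = 7, q_3 = 1*3 + 2 = 5.
  i=4: a_4=2, p_4 = 2*7 + 4 = 18, q_4 = 2*5 + 3 = 13.
q_4 = 13 > 9, so the last convergent with denominator <= 9 is p_3/q_3 = 7/5.
The closest fraction with denominator <= 9 is either p_3/q_3 or the intermediate fraction (k*p_3 + p_2)/(k*q_3 + q_2) with the largest k >= 1 whose denominator stays <= 9; these approach x as k grows, and every other convergent or intermediate fraction in range is farther away.
Largest k: floor((9 - q_2)/q_3) = floor((9 - 3)/5) = 1.
That gives (1*7 + 4)/(1*5 + 3) = 11/8.
Compare the errors: |x - 7/5| = |18*5 - 7*13|/(13*5) = 1/65, and |x - 11/8| = |18*8 - 11*13|/(13*8) = 1/104.
Cross-multiplying, 1*65 = 65 < 104 = 1*104, so 1/104 is smaller: the intermediate fraction 11/8 is closer to x than 7/5.

11/8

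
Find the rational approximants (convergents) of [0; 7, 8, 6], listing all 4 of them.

Using the convergent recurrence p_i = a_i*p_{i-1} + p_{i-2}, q_i = a_i*q_{i-1} + q_{i-2} with p_{-2}=0, p_{-1}=1, q_{-2}=1, q_{-1}=0:
  i=0: a_0=0, p_0 = 0*1 + 0 = 0, q_0 = 0*0 + 1 = 1.
  i=1: a_1=7, p_1 = 7*0 + 1 = 1, q_1 = 7*1 + 0 = 7.
  i=2: a_2=8, p_2 = 8*1 + 0 = 8, q_2 = 8*7 + 1 = 57.
  i=3: a_3=6, p_3 = 6*8 + 1 = 49, q_3 = 6*57 + 7 = 349.

0/1, 1/7, 8/57, 49/349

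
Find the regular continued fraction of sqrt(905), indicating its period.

Write x_i = (sqrt(905) + m_i)/d_i with (m_0, d_0) = (0, 1). a_0 = floor(sqrt(905)) = 30, since 30^2 = 900 <= 905 < 961 = 31^2.
Iterate m_{i+1} = d_i*a_i - m_i, d_{i+1} = (905 - m_{i+1}^2)/d_i, a_{i+1} = floor((a_0 + m_{i+1})/d_{i+1}):
  m_1 = 1*30 - 0 = 30, d_1 = (905 - 30^2)/1 = 5/1 = 5, a_1 = floor((30 + 30)/5) = 12.
  m_2 = 5*12 - 30 = 30, d_2 = (905 - 30^2)/5 = 5/5 = 1, a_2 = floor((30 + 30)/1) = 60.
  m_3 = 1*60 - 30 = 30, d_3 = (905 - 30^2)/1 = 5/1 = 5: (m_3, d_3) = (m_1, d_1) = (30, 5), so from here the quotients repeat a_1, a_2; the period length is 2.
Hence the expansion of sqrt(905) is a_0 = 30 followed by the repeating block 12, 60 (period 2).

[30; (12, 60)]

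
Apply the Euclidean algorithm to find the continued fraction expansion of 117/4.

Run the Euclidean algorithm on 117 and 4; the successive quotients are the partial quotients a_0, a_1, ... (each step inverts the fractional part left over by the previous one):
  117 = 29*4 + 1, so a_0 = 29.
  4 = 4*1 + 0, so a_1 = 4.
The remainder reaches 0 after 2 divisions, so the expansion has 2 partial quotients, read off in order.

[29; 4]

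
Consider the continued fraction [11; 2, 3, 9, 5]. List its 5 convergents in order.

11/1, 23/2, 80/7, 743/65, 3795/332

Using the convergent recurrence p_i = a_i*p_{i-1} + p_{i-2}, q_i = a_i*q_{i-1} + q_{i-2} with p_{-2}=0, p_{-1}=1, q_{-2}=1, q_{-1}=0:
  i=0: a_0=11, p_0 = 11*1 + 0 = 11, q_0 = 11*0 + 1 = 1.
  i=1: a_1=2, p_1 = 2*11 + 1 = 23, q_1 = 2*1 + 0 = 2.
  i=2: a_2=3, p_2 = 3*23 + 11 = 80, q_2 = 3*2 + 1 = 7.
  i=3: a_3=9, p_3 = 9*80 + 23 = 743, q_3 = 9*7 + 2 = 65.
  i=4: a_4=5, p_4 = 5*743 + 80 = 3795, q_4 = 5*65 + 7 = 332.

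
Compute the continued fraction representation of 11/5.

[2; 5]

Run the Euclidean algorithm on 11 and 5; the successive quotients are the partial quotients a_0, a_1, ... (each step inverts the fractional part left over by the previous one):
  11 = 2*5 + 1, so a_0 = 2.
  5 = 5*1 + 0, so a_1 = 5.
The remainder reaches 0 after 2 divisions, so the expansion has 2 partial quotients, read off in order.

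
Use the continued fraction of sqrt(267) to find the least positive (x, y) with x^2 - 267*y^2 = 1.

(x, y) = (2402, 147)

First expand sqrt(267) as a continued fraction. With x_i = (sqrt(267) + m_i)/d_i and (m_0, d_0) = (0, 1): a_0 = floor(sqrt(267)) = 16, since 16^2 = 256 <= 267 < 289 = 17^2.
Iterate m_{i+1} = d_i*a_i - m_i, d_{i+1} = (267 - m_{i+1}^2)/d_i, a_{i+1} = floor((a_0 + m_{i+1})/d_{i+1}):
  m_1 = 1*16 - 0 = 16, d_1 = (267 - 16^2)/1 = 11/1 = 11, a_1 = floor((16 + 16)/11) = 2.
  m_2 = 11*2 - 16 = 6, d_2 = (267 - 6^2)/11 = 231/11 = 21, a_2 = floor((16 + 6)/21) = 1.
  m_3 = 21*1 - 6 = 15, d_3 = (267 - 15^2)/21 = 42/21 = 2, a_3 = floor((16 + 15)/2) = 15.
  m_4 = 2*15 - 15 = 15, d_4 = (267 - 15^2)/2 = 42/2 = 21, a_4 = floor((16 + 15)/21) = 1.
  m_5 = 21*1 - 15 = 6, d_5 = (267 - 6^2)/21 = 231/21 = 11, a_5 = floor((16 + 6)/11) = 2.
  m_6 = 11*2 - 6 = 16, d_6 = (267 - 16^2)/11 = 11/11 = 1, a_6 = floor((16 + 16)/1) = 32.
  m_7 = 1*32 - 16 = 16, d_7 = (267 - 16^2)/1 = 11/1 = 11: (m_7, d_7) = (m_1, d_1) = (16, 11), so from here the quotients repeat a_1, ..., a_6; the period length is 6.
So sqrt(267) = [16; (2, 1, 15, 1, 2, 32)] with period length k = 6.
k is even, so the fundamental solution of x^2 - 267y^2 = 1 is (p_{k-1}, q_{k-1}) = (p_5, q_5); compute convergents through index 5.
Convergents (p_i = a_i*p_{i-1} + p_{i-2}, q_i = a_i*q_{i-1} + q_{i-2} with p_{-2}=0, p_{-1}=1, q_{-2}=1, q_{-1}=0):
  i=0: a_0=16, p_0 = 16*1 + 0 = 16, q_0 = 16*0 + 1 = 1.
  i=1: a_1=2, p_1 = 2*16 + 1 = 33, q_1 = 2*1 + 0 = 2.
  i=2: a_2=1, p_2 = 1*33 + 16 = 49, q_2 = 1*2 + 1 = 3.
  i=3: a_3=15, p_3 = 15*49 + 33 = 768, q_3 = 15*3 + 2 = 47.
  i=4: a_4=1, p_4 = 1*768 + 49 = 817, q_4 = 1*47 + 3 = 50.
  i=5: a_5=2, p_5 = 2*817 + 768 = 2402, q_5 = 2*50 + 47 = 147.
Check: 2402^2 - 267*147^2 = 5769604 - 5769603 = 1, so (x, y) = (2402, 147) solves the equation, and by the theorem it is the least positive solution.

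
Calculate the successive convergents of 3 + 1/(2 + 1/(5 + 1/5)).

3/1, 7/2, 38/11, 197/57

Using the convergent recurrence p_i = a_i*p_{i-1} + p_{i-2}, q_i = a_i*q_{i-1} + q_{i-2} with p_{-2}=0, p_{-1}=1, q_{-2}=1, q_{-1}=0:
  i=0: a_0=3, p_0 = 3*1 + 0 = 3, q_0 = 3*0 + 1 = 1.
  i=1: a_1=2, p_1 = 2*3 + 1 = 7, q_1 = 2*1 + 0 = 2.
  i=2: a_2=5, p_2 = 5*7 + 3 = 38, q_2 = 5*2 + 1 = 11.
  i=3: a_3=5, p_3 = 5*38 + 7 = 197, q_3 = 5*11 + 2 = 57.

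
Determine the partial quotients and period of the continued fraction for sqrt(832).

Write x_i = (sqrt(832) + m_i)/d_i with (m_0, d_0) = (0, 1). a_0 = floor(sqrt(832)) = 28, since 28^2 = 784 <= 832 < 841 = 29^2.
Iterate m_{i+1} = d_i*a_i - m_i, d_{i+1} = (832 - m_{i+1}^2)/d_i, a_{i+1} = floor((a_0 + m_{i+1})/d_{i+1}):
  m_1 = 1*28 - 0 = 28, d_1 = (832 - 28^2)/1 = 48/1 = 48, a_1 = floor((28 + 28)/48) = 1.
  m_2 = 48*1 - 28 = 20, d_2 = (832 - 20^2)/48 = 432/48 = 9, a_2 = floor((28 + 20)/9) = 5.
  m_3 = 9*5 - 20 = 25, d_3 = (832 - 25^2)/9 = 207/9 = 23, a_3 = floor((28 + 25)/23) = 2.
  m_4 = 23*2 - 25 = 21, d_4 = (832 - 21^2)/23 = 391/23 = 17, a_4 = floor((28 + 21)/17) = 2.
  m_5 = 17*2 - 21 = 13, d_5 = (832 - 13^2)/17 = 663/17 = 39, a_5 = floor((28 + 13)/39) = 1.
  m_6 = 39*1 - 13 = 26, d_6 = (832 - 26^2)/39 = 156/39 = 4, a_6 = floor((28 + 26)/4) = 13.
  m_7 = 4*13 - 26 = 26, d_7 = (832 - 26^2)/4 = 156/4 = 39, a_7 = floor((28 + 26)/39) = 1.
  m_8 = 39*1 - 26 = 13, d_8 = (832 - 13^2)/39 = 663/39 = 17, a_8 = floor((28 + 13)/17) = 2.
  m_9 = 17*2 - 13 = 21, d_9 = (832 - 21^2)/17 = 391/17 = 23, a_9 = floor((28 + 21)/23) = 2.
  m_10 = 23*2 - 21 = 25, d_10 = (832 - 25^2)/23 = 207/23 = 9, a_10 = floor((28 + 25)/9) = 5.
  m_11 = 9*5 - 25 = 20, d_11 = (832 - 20^2)/9 = 432/9 = 48, a_11 = floor((28 + 20)/48) = 1.
  m_12 = 48*1 - 20 = 28, d_12 = (832 - 28^2)/48 = 48/48 = 1, a_12 = floor((28 + 28)/1) = 56.
  m_13 = 1*56 - 28 = 28, d_13 = (832 - 28^2)/1 = 48/1 = 48: (m_13, d_13) = (m_1, d_1) = (28, 48), so from here the quotients repeat a_1, ..., a_12; the period length is 12.
Hence the expansion of sqrt(832) is a_0 = 28 followed by the repeating block 1, 5, 2, 2, 1, 13, 1, 2, 2, 5, 1, 56 (period 12).

[28; (1, 5, 2, 2, 1, 13, 1, 2, 2, 5, 1, 56)]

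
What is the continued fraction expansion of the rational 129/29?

[4; 2, 4, 3]

Run the Euclidean algorithm on 129 and 29; the successive quotients are the partial quotients a_0, a_1, ... (each step inverts the fractional part left over by the previous one):
  129 = 4*29 + 13, so a_0 = 4.
  29 = 2*13 + 3, so a_1 = 2.
  13 = 4*3 + 1, so a_2 = 4.
  3 = 3*1 + 0, so a_3 = 3.
The remainder reaches 0 after 4 divisions, so the expansion has 4 partial quotients, read off in order.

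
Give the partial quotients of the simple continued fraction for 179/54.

Run the Euclidean algorithm on 179 and 54; the successive quotients are the partial quotients a_0, a_1, ... (each step inverts the fractional part left over by the previous one):
  179 = 3*54 + 17, so a_0 = 3.
  54 = 3*17 + 3, so a_1 = 3.
  17 = 5*3 + 2, so a_2 = 5.
  3 = 1*2 + 1, so a_3 = 1.
  2 = 2*1 + 0, so a_4 = 2.
The remainder reaches 0 after 5 divisions, so the expansion has 5 partial quotients, read off in order.

[3; 3, 5, 1, 2]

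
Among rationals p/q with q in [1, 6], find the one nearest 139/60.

Expand x = 139/60 as a continued fraction with the Euclidean algorithm:
  139 = 2*60 + 19, so a_0 = 2.
  60 = 3*19 + 3, so a_1 = 3.
  19 = 6*3 + 1, so a_2 = 6.
  3 = 3*1 + 0, so a_3 = 3.
so x = [2; 3, 6, 3].
Convergents (p_i = a_i*p_{i-1} + p_{i-2}, q_i = a_i*q_{i-1} + q_{i-2} with p_{-2}=0, p_{-1}=1, q_{-2}=1, q_{-1}=0), until the denominator exceeds 6:
  i=0: a_0=2, p_0 = 2*1 + 0 = 2, q_0 = 2*0 + 1 = 1.
  i=1: a_1=3, p_1 = 3*2 + 1 = 7, q_1 = 3*1 + 0 = 3.
  i=2: a_2=6, p_2 = 6*7 + 2 = 44, q_2 = 6*3 + 1 = 19.
q_2 = 19 > 6, so the last convergent with denominator <= 6 is p_1/q_1 = 7/3.
The closest fraction with denominator <= 6 is either p_1/q_1 or the intermediate fraction (k*p_1 + p_0)/(k*q_1 + q_0) with the largest k >= 1 whose denominator stays <= 6; these approach x as k grows, and every other convergent or intermediate fraction in range is farther away.
Largest k: floor((6 - q_0)/q_1) = floor((6 - 1)/3) = 1.
That gives (1*7 + 2)/(1*3 + 1) = 9/4.
Compare the errors: |x - 7/3| = |139*3 - 7*60|/(60*3) = 3/180, and |x - 9/4| = |139*4 - 9*60|/(60*4) = 16/240.
Cross-multiplying, 3*240 = 720 < 2880 = 16*180, so 3/180 is smaller: the convergent 7/3 is closer to x than 9/4.

7/3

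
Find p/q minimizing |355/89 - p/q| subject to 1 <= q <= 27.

Expand x = 355/89 as a continued fraction with the Euclidean algorithm:
  355 = 3*89 + 88, so a_0 = 3.
  89 = 1*88 + 1, so a_1 = 1.
  88 = 88*1 + 0, so a_2 = 88.
so x = [3; 1, 88].
Convergents (p_i = a_i*p_{i-1} + p_{i-2}, q_i = a_i*q_{i-1} + q_{i-2} with p_{-2}=0, p_{-1}=1, q_{-2}=1, q_{-1}=0), until the denominator exceeds 27:
  i=0: a_0=3, p_0 = 3*1 + 0 = 3, q_0 = 3*0 + 1 = 1.
  i=1: a_1=1, p_1 = 1*3 + 1 = 4, q_1 = 1*1 + 0 = 1.
  i=2: a_2=88, p_2 = 88*4 + 3 = 355, q_2 = 88*1 + 1 = 89.
q_2 = 89 > 27, so the last convergent with denominator <= 27 is p_1/q_1 = 4/1.
The closest fraction with denominator <= 27 is either p_1/q_1 or the intermediate fraction (k*p_1 + p_0)/(k*q_1 + q_0) with the largest k >= 1 whose denominator stays <= 27; these approach x as k grows, and every other convergent or intermediate fraction in range is farther away.
Largest k: floor((27 - q_0)/q_1) = floor((27 - 1)/1) = 26.
That gives (26*4 + 3)/(26*1 + 1) = 107/27.
Compare the errors: |x - 4/1| = |355*1 - 4*89|/(89*1) = 1/89, and |x - 107/27| = |355*27 - 107*89|/(89*27) = 62/2403.
Cross-multiplying, 1*2403 = 2403 < 5518 = 62*89, so 1/89 is smaller: the convergent 4/1 is closer to x than 107/27.

4/1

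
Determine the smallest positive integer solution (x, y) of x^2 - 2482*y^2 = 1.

(x, y) = (18471043, 370758)

First expand sqrt(2482) as a continued fraction. With x_i = (sqrt(2482) + m_i)/d_i and (m_0, d_0) = (0, 1): a_0 = floor(sqrt(2482)) = 49, since 49^2 = 2401 <= 2482 < 2500 = 50^2.
Iterate m_{i+1} = d_i*a_i - m_i, d_{i+1} = (2482 - m_{i+1}^2)/d_i, a_{i+1} = floor((a_0 + m_{i+1})/d_{i+1}):
  m_1 = 1*49 - 0 = 49, d_1 = (2482 - 49^2)/1 = 81/1 = 81, a_1 = floor((49 + 49)/81) = 1.
  m_2 = 81*1 - 49 = 32, d_2 = (2482 - 32^2)/81 = 1458/81 = 18, a_2 = floor((49 + 32)/18) = 4.
  m_3 = 18*4 - 32 = 40, d_3 = (2482 - 40^2)/18 = 882/18 = 49, a_3 = floor((49 + 40)/49) = 1.
  m_4 = 49*1 - 40 = 9, d_4 = (2482 - 9^2)/49 = 2401/49 = 49, a_4 = floor((49 + 9)/49) = 1.
  m_5 = 49*1 - 9 = 40, d_5 = (2482 - 40^2)/49 = 882/49 = 18, a_5 = floor((49 + 40)/18) = 4.
  m_6 = 18*4 - 40 = 32, d_6 = (2482 - 32^2)/18 = 1458/18 = 81, a_6 = floor((49 + 32)/81) = 1.
  m_7 = 81*1 - 32 = 49, d_7 = (2482 - 49^2)/81 = 81/81 = 1, a_7 = floor((49 + 49)/1) = 98.
  m_8 = 1*98 - 49 = 49, d_8 = (2482 - 49^2)/1 = 81/1 = 81: (m_8, d_8) = (m_1, d_1) = (49, 81), so from here the quotients repeat a_1, ..., a_7; the period length is 7.
So sqrt(2482) = [49; (1, 4, 1, 1, 4, 1, 98)] with period length k = 7.
k is odd, so (p_{k-1}, q_{k-1}) only solves x^2 - 2482y^2 = -1 and the fundamental solution of x^2 - 2482y^2 = 1 is (p_{2k-1}, q_{2k-1}) = (p_13, q_13); compute convergents through index 13, running through the period twice.
Convergents (p_i = a_i*p_{i-1} + p_{i-2}, q_i = a_i*q_{i-1} + q_{i-2} with p_{-2}=0, p_{-1}=1, q_{-2}=1, q_{-1}=0):
  i=0: a_0=49, p_0 = 49*1 + 0 = 49, q_0 = 49*0 + 1 = 1.
  i=1: a_1=1, p_1 = 1*49 + 1 = 50, q_1 = 1*1 + 0 = 1.
  i=2: a_2=4, p_2 = 4*50 + 49 = 249, q_2 = 4*1 + 1 = 5.
  i=3: a_3=1, p_3 = 1*249 + 50 = 299, q_3 = 1*5 + 1 = 6.
  i=4: a_4=1, p_4 = 1*299 + 249 = 548, q_4 = 1*6 + 5 = 11.
  i=5: a_5=4, p_5 = 4*548 + 299 = 2491, q_5 = 4*11 + 6 = 50.
  i=6: a_6=1, p_6 = 1*2491 + 548 = 3039, q_6 = 1*50 + 11 = 61.
  i=7: a_7=98, p_7 = 98*3039 + 2491 = 300313, q_7 = 98*61 + 50 = 6028.
  i=8: a_8=1, p_8 = 1*300313 + 3039 = 303352, q_8 = 1*6028 + 61 = 6089.
  i=9: a_9=4, p_9 = 4*303352 + 300313 = 1513721, q_9 = 4*6089 + 6028 = 30384.
  i=10: a_10=1, p_10 = 1*1513721 + 303352 = 1817073, q_10 = 1*30384 + 6089 = 36473.
  i=11: a_11=1, p_11 = 1*1817073 + 1513721 = 3330794, q_11 = 1*36473 + 30384 = 66857.
  i=12: a_12=4, p_12 = 4*3330794 + 1817073 = 15140249, q_12 = 4*66857 + 36473 = 303901.
  i=13: a_13=1, p_13 = 1*15140249 + 3330794 = 18471043, q_13 = 1*303901 + 66857 = 370758.
Indeed p_6^2 - 2482*q_6^2 = 9235521 - 9235522 = -1, not +1.
Check: 18471043^2 - 2482*370758^2 = 341179429507849 - 341179429507848 = 1, so (x, y) = (18471043, 370758) solves the equation, and by the theorem it is the least positive solution.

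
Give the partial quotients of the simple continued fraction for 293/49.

Run the Euclidean algorithm on 293 and 49; the successive quotients are the partial quotients a_0, a_1, ... (each step inverts the fractional part left over by the previous one):
  293 = 5*49 + 48, so a_0 = 5.
  49 = 1*48 + 1, so a_1 = 1.
  48 = 48*1 + 0, so a_2 = 48.
The remainder reaches 0 after 3 divisions, so the expansion has 3 partial quotients, read off in order.

[5; 1, 48]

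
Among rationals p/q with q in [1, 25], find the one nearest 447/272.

23/14

Expand x = 447/272 as a continued fraction with the Euclidean algorithm:
  447 = 1*272 + 175, so a_0 = 1.
  272 = 1*175 + 97, so a_1 = 1.
  175 = 1*97 + 78, so a_2 = 1.
  97 = 1*78 + 19, so a_3 = 1.
  78 = 4*19 + 2, so a_4 = 4.
  19 = 9*2 + 1, so a_5 = 9.
  2 = 2*1 + 0, so a_6 = 2.
so x = [1; 1, 1, 1, 4, 9, 2].
Convergents (p_i = a_i*p_{i-1} + p_{i-2}, q_i = a_i*q_{i-1} + q_{i-2} with p_{-2}=0, p_{-1}=1, q_{-2}=1, q_{-1}=0), until the denominator exceeds 25:
  i=0: a_0=1, p_0 = 1*1 + 0 = 1, q_0 = 1*0 + 1 = 1.
  i=1: a_1=1, p_1 = 1*1 + 1 = 2, q_1 = 1*1 + 0 = 1.
  i=2: a_2=1, p_2 = 1*2 + 1 = 3, q_2 = 1*1 + 1 = 2.
  i=3: a_3=1, p_3 = 1*3 + 2 = 5, q_3 = 1*2 + 1 = 3.
  i=4: a_4=4, p_4 = 4*5 + 3 = 23, q_4 = 4*3 + 2 = 14.
  i=5: a_5=9, p_5 = 9*23 + 5 = 212, q_5 = 9*14 + 3 = 129.
q_5 = 129 > 25, so the last convergent with denominator <= 25 is p_4/q_4 = 23/14.
The closest fraction with denominator <= 25 is either p_4/q_4 or the intermediate fraction (k*p_4 + p_3)/(k*q_4 + q_3) with the largest k >= 1 whose denominator stays <= 25; these approach x as k grows, and every other convergent or intermediate fraction in range is farther away.
Largest k: floor((25 - q_3)/q_4) = floor((25 - 3)/14) = 1.
That gives (1*23 + 5)/(1*14 + 3) = 28/17.
Compare the errors: |x - 23/14| = |447*14 - 23*272|/(272*14) = 2/3808, and |x - 28/17| = |447*17 - 28*272|/(272*17) = 17/4624.
Cross-multiplying, 2*4624 = 9248 < 64736 = 17*3808, so 2/3808 is smaller: the convergent 23/14 is closer to x than 28/17.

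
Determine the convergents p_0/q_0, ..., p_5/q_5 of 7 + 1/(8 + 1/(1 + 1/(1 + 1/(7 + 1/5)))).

Using the convergent recurrence p_i = a_i*p_{i-1} + p_{i-2}, q_i = a_i*q_{i-1} + q_{i-2} with p_{-2}=0, p_{-1}=1, q_{-2}=1, q_{-1}=0:
  i=0: a_0=7, p_0 = 7*1 + 0 = 7, q_0 = 7*0 + 1 = 1.
  i=1: a_1=8, p_1 = 8*7 + 1 = 57, q_1 = 8*1 + 0 = 8.
  i=2: a_2=1, p_2 = 1*57 + 7 = 64, q_2 = 1*8 + 1 = 9.
  i=3: a_3=1, p_3 = 1*64 + 57 = 121, q_3 = 1*9 + 8 = 17.
  i=4: a_4=7, p_4 = 7*121 + 64 = 911, q_4 = 7*17 + 9 = 128.
  i=5: a_5=5, p_5 = 5*911 + 121 = 4676, q_5 = 5*128 + 17 = 657.

7/1, 57/8, 64/9, 121/17, 911/128, 4676/657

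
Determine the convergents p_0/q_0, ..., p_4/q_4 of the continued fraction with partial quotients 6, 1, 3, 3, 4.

Using the convergent recurrence p_i = a_i*p_{i-1} + p_{i-2}, q_i = a_i*q_{i-1} + q_{i-2} with p_{-2}=0, p_{-1}=1, q_{-2}=1, q_{-1}=0:
  i=0: a_0=6, p_0 = 6*1 + 0 = 6, q_0 = 6*0 + 1 = 1.
  i=1: a_1=1, p_1 = 1*6 + 1 = 7, q_1 = 1*1 + 0 = 1.
  i=2: a_2=3, p_2 = 3*7 + 6 = 27, q_2 = 3*1 + 1 = 4.
  i=3: a_3=3, p_3 = 3*27 + 7 = 88, q_3 = 3*4 + 1 = 13.
  i=4: a_4=4, p_4 = 4*88 + 27 = 379, q_4 = 4*13 + 4 = 56.

6/1, 7/1, 27/4, 88/13, 379/56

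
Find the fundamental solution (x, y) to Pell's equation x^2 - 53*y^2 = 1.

(x, y) = (66249, 9100)

First expand sqrt(53) as a continued fraction. With x_i = (sqrt(53) + m_i)/d_i and (m_0, d_0) = (0, 1): a_0 = floor(sqrt(53)) = 7, since 7^2 = 49 <= 53 < 64 = 8^2.
Iterate m_{i+1} = d_i*a_i - m_i, d_{i+1} = (53 - m_{i+1}^2)/d_i, a_{i+1} = floor((a_0 + m_{i+1})/d_{i+1}):
  m_1 = 1*7 - 0 = 7, d_1 = (53 - 7^2)/1 = 4/1 = 4, a_1 = floor((7 + 7)/4) = 3.
  m_2 = 4*3 - 7 = 5, d_2 = (53 - 5^2)/4 = 28/4 = 7, a_2 = floor((7 + 5)/7) = 1.
  m_3 = 7*1 - 5 = 2, d_3 = (53 - 2^2)/7 = 49/7 = 7, a_3 = floor((7 + 2)/7) = 1.
  m_4 = 7*1 - 2 = 5, d_4 = (53 - 5^2)/7 = 28/7 = 4, a_4 = floor((7 + 5)/4) = 3.
  m_5 = 4*3 - 5 = 7, d_5 = (53 - 7^2)/4 = 4/4 = 1, a_5 = floor((7 + 7)/1) = 14.
  m_6 = 1*14 - 7 = 7, d_6 = (53 - 7^2)/1 = 4/1 = 4: (m_6, d_6) = (m_1, d_1) = (7, 4), so from here the quotients repeat a_1, ..., a_5; the period length is 5.
So sqrt(53) = [7; (3, 1, 1, 3, 14)] with period length k = 5.
k is odd, so (p_{k-1}, q_{k-1}) only solves x^2 - 53y^2 = -1 and the fundamental solution of x^2 - 53y^2 = 1 is (p_{2k-1}, q_{2k-1}) = (p_9, q_9); compute convergents through index 9, running through the period twice.
Convergents (p_i = a_i*p_{i-1} + p_{i-2}, q_i = a_i*q_{i-1} + q_{i-2} with p_{-2}=0, p_{-1}=1, q_{-2}=1, q_{-1}=0):
  i=0: a_0=7, p_0 = 7*1 + 0 = 7, q_0 = 7*0 + 1 = 1.
  i=1: a_1=3, p_1 = 3*7 + 1 = 22, q_1 = 3*1 + 0 = 3.
  i=2: a_2=1, p_2 = 1*22 + 7 = 29, q_2 = 1*3 + 1 = 4.
  i=3: a_3=1, p_3 = 1*29 + 22 = 51, q_3 = 1*4 + 3 = 7.
  i=4: a_4=3, p_4 = 3*51 + 29 = 182, q_4 = 3*7 + 4 = 25.
  i=5: a_5=14, p_5 = 14*182 + 51 = 2599, q_5 = 14*25 + 7 = 357.
  i=6: a_6=3, p_6 = 3*2599 + 182 = 7979, q_6 = 3*357 + 25 = 1096.
  i=7: a_7=1, p_7 = 1*7979 + 2599 = 10578, q_7 = 1*1096 + 357 = 1453.
  i=8: a_8=1, p_8 = 1*10578 + 7979 = 18557, q_8 = 1*1453 + 1096 = 2549.
  i=9: a_9=3, p_9 = 3*18557 + 10578 = 66249, q_9 = 3*2549 + 1453 = 9100.
Indeed p_4^2 - 53*q_4^2 = 33124 - 33125 = -1, not +1.
Check: 66249^2 - 53*9100^2 = 4388930001 - 4388930000 = 1, so (x, y) = (66249, 9100) solves the equation, and by the theorem it is the least positive solution.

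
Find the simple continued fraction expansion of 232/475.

[0; 2, 21, 11]

Run the Euclidean algorithm on 232 and 475; the successive quotients are the partial quotients a_0, a_1, ... (each step inverts the fractional part left over by the previous one):
  232 = 0*475 + 232, so a_0 = 0.
  475 = 2*232 + 11, so a_1 = 2.
  232 = 21*11 + 1, so a_2 = 21.
  11 = 11*1 + 0, so a_3 = 11.
The remainder reaches 0 after 4 divisions, so the expansion has 4 partial quotients, read off in order.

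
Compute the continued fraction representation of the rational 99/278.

Run the Euclidean algorithm on 99 and 278; the successive quotients are the partial quotients a_0, a_1, ... (each step inverts the fractional part left over by the previous one):
  99 = 0*278 + 99, so a_0 = 0.
  278 = 2*99 + 80, so a_1 = 2.
  99 = 1*80 + 19, so a_2 = 1.
  80 = 4*19 + 4, so a_3 = 4.
  19 = 4*4 + 3, so a_4 = 4.
  4 = 1*3 + 1, so a_5 = 1.
  3 = 3*1 + 0, so a_6 = 3.
The remainder reaches 0 after 7 divisions, so the expansion has 7 partial quotients, read off in order.

[0; 2, 1, 4, 4, 1, 3]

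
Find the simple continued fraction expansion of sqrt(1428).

[37; (1, 3, 1, 2, 1, 3, 1, 74)]

Write x_i = (sqrt(1428) + m_i)/d_i with (m_0, d_0) = (0, 1). a_0 = floor(sqrt(1428)) = 37, since 37^2 = 1369 <= 1428 < 1444 = 38^2.
Iterate m_{i+1} = d_i*a_i - m_i, d_{i+1} = (1428 - m_{i+1}^2)/d_i, a_{i+1} = floor((a_0 + m_{i+1})/d_{i+1}):
  m_1 = 1*37 - 0 = 37, d_1 = (1428 - 37^2)/1 = 59/1 = 59, a_1 = floor((37 + 37)/59) = 1.
  m_2 = 59*1 - 37 = 22, d_2 = (1428 - 22^2)/59 = 944/59 = 16, a_2 = floor((37 + 22)/16) = 3.
  m_3 = 16*3 - 22 = 26, d_3 = (1428 - 26^2)/16 = 752/16 = 47, a_3 = floor((37 + 26)/47) = 1.
  m_4 = 47*1 - 26 = 21, d_4 = (1428 - 21^2)/47 = 987/47 = 21, a_4 = floor((37 + 21)/21) = 2.
  m_5 = 21*2 - 21 = 21, d_5 = (1428 - 21^2)/21 = 987/21 = 47, a_5 = floor((37 + 21)/47) = 1.
  m_6 = 47*1 - 21 = 26, d_6 = (1428 - 26^2)/47 = 752/47 = 16, a_6 = floor((37 + 26)/16) = 3.
  m_7 = 16*3 - 26 = 22, d_7 = (1428 - 22^2)/16 = 944/16 = 59, a_7 = floor((37 + 22)/59) = 1.
  m_8 = 59*1 - 22 = 37, d_8 = (1428 - 37^2)/59 = 59/59 = 1, a_8 = floor((37 + 37)/1) = 74.
  m_9 = 1*74 - 37 = 37, d_9 = (1428 - 37^2)/1 = 59/1 = 59: (m_9, d_9) = (m_1, d_1) = (37, 59), so from here the quotients repeat a_1, ..., a_8; the period length is 8.
Hence the expansion of sqrt(1428) is a_0 = 37 followed by the repeating block 1, 3, 1, 2, 1, 3, 1, 74 (period 8).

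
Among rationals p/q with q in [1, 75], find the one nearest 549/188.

Expand x = 549/188 as a continued fraction with the Euclidean algorithm:
  549 = 2*188 + 173, so a_0 = 2.
  188 = 1*173 + 15, so a_1 = 1.
  173 = 11*15 + 8, so a_2 = 11.
  15 = 1*8 + 7, so a_3 = 1.
  8 = 1*7 + 1, so a_4 = 1.
  7 = 7*1 + 0, so a_5 = 7.
so x = [2; 1, 11, 1, 1, 7].
Convergents (p_i = a_i*p_{i-1} + p_{i-2}, q_i = a_i*q_{i-1} + q_{i-2} with p_{-2}=0, p_{-1}=1, q_{-2}=1, q_{-1}=0), until the denominator exceeds 75:
  i=0: a_0=2, p_0 = 2*1 + 0 = 2, q_0 = 2*0 + 1 = 1.
  i=1: a_1=1, p_1 = 1*2 + 1 = 3, q_1 = 1*1 + 0 = 1.
  i=2: a_2=11, p_2 = 11*3 + 2 = 35, q_2 = 11*1 + 1 = 12.
  i=3: a_3=1, p_3 = 1*35 + 3 = 38, q_3 = 1*12 + 1 = 13.
  i=4: a_4=1, p_4 = 1*38 + 35 = 73, q_4 = 1*13 + 12 = 25.
  i=5: a_5=7, p_5 = 7*73 + 38 = 549, q_5 = 7*25 + 13 = 188.
q_5 = 188 > 75, so the last convergent with denominator <= 75 is p_4/q_4 = 73/25.
The closest fraction with denominator <= 75 is either p_4/q_4 or the intermediate fraction (k*p_4 + p_3)/(k*q_4 + q_3) with the largest k >= 1 whose denominator stays <= 75; these approach x as k grows, and every other convergent or intermediate fraction in range is farther away.
Largest k: floor((75 - q_3)/q_4) = floor((75 - 13)/25) = 2.
That gives (2*73 + 38)/(2*25 + 13) = 184/63.
Compare the errors: |x - 73/25| = |549*25 - 73*188|/(188*25) = 1/4700, and |x - 184/63| = |549*63 - 184*188|/(188*63) = 5/11844.
Cross-multiplying, 1*11844 = 11844 < 23500 = 5*4700, so 1/4700 is smaller: the convergent 73/25 is closer to x than 184/63.

73/25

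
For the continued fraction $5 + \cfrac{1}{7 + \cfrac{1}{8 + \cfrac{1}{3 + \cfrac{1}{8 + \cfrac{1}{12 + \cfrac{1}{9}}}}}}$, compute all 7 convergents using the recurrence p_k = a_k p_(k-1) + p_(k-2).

Using the convergent recurrence p_i = a_i*p_{i-1} + p_{i-2}, q_i = a_i*q_{i-1} + q_{i-2} with p_{-2}=0, p_{-1}=1, q_{-2}=1, q_{-1}=0:
  i=0: a_0=5, p_0 = 5*1 + 0 = 5, q_0 = 5*0 + 1 = 1.
  i=1: a_1=7, p_1 = 7*5 + 1 = 36, q_1 = 7*1 + 0 = 7.
  i=2: a_2=8, p_2 = 8*36 + 5 = 293, q_2 = 8*7 + 1 = 57.
  i=3: a_3=3, p_3 = 3*293 + 36 = 915, q_3 = 3*57 + 7 = 178.
  i=4: a_4=8, p_4 = 8*915 + 293 = 7613, q_4 = 8*178 + 57 = 1481.
  i=5: a_5=12, p_5 = 12*7613 + 915 = 92271, q_5 = 12*1481 + 178 = 17950.
  i=6: a_6=9, p_6 = 9*92271 + 7613 = 838052, q_6 = 9*17950 + 1481 = 163031.

5/1, 36/7, 293/57, 915/178, 7613/1481, 92271/17950, 838052/163031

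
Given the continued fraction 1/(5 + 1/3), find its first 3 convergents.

0/1, 1/5, 3/16

Using the convergent recurrence p_i = a_i*p_{i-1} + p_{i-2}, q_i = a_i*q_{i-1} + q_{i-2} with p_{-2}=0, p_{-1}=1, q_{-2}=1, q_{-1}=0:
  i=0: a_0=0, p_0 = 0*1 + 0 = 0, q_0 = 0*0 + 1 = 1.
  i=1: a_1=5, p_1 = 5*0 + 1 = 1, q_1 = 5*1 + 0 = 5.
  i=2: a_2=3, p_2 = 3*1 + 0 = 3, q_2 = 3*5 + 1 = 16.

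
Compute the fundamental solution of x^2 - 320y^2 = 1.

(x, y) = (161, 9)

First expand sqrt(320) as a continued fraction. With x_i = (sqrt(320) + m_i)/d_i and (m_0, d_0) = (0, 1): a_0 = floor(sqrt(320)) = 17, since 17^2 = 289 <= 320 < 324 = 18^2.
Iterate m_{i+1} = d_i*a_i - m_i, d_{i+1} = (320 - m_{i+1}^2)/d_i, a_{i+1} = floor((a_0 + m_{i+1})/d_{i+1}):
  m_1 = 1*17 - 0 = 17, d_1 = (320 - 17^2)/1 = 31/1 = 31, a_1 = floor((17 + 17)/31) = 1.
  m_2 = 31*1 - 17 = 14, d_2 = (320 - 14^2)/31 = 124/31 = 4, a_2 = floor((17 + 14)/4) = 7.
  m_3 = 4*7 - 14 = 14, d_3 = (320 - 14^2)/4 = 124/4 = 31, a_3 = floor((17 + 14)/31) = 1.
  m_4 = 31*1 - 14 = 17, d_4 = (320 - 17^2)/31 = 31/31 = 1, a_4 = floor((17 + 17)/1) = 34.
  m_5 = 1*34 - 17 = 17, d_5 = (320 - 17^2)/1 = 31/1 = 31: (m_5, d_5) = (m_1, d_1) = (17, 31), so from here the quotients repeat a_1, ..., a_4; the period length is 4.
So sqrt(320) = [17; (1, 7, 1, 34)] with period length k = 4.
k is even, so the fundamental solution of x^2 - 320y^2 = 1 is (p_{k-1}, q_{k-1}) = (p_3, q_3); compute convergents through index 3.
Convergents (p_i = a_i*p_{i-1} + p_{i-2}, q_i = a_i*q_{i-1} + q_{i-2} with p_{-2}=0, p_{-1}=1, q_{-2}=1, q_{-1}=0):
  i=0: a_0=17, p_0 = 17*1 + 0 = 17, q_0 = 17*0 + 1 = 1.
  i=1: a_1=1, p_1 = 1*17 + 1 = 18, q_1 = 1*1 + 0 = 1.
  i=2: a_2=7, p_2 = 7*18 + 17 = 143, q_2 = 7*1 + 1 = 8.
  i=3: a_3=1, p_3 = 1*143 + 18 = 161, q_3 = 1*8 + 1 = 9.
Check: 161^2 - 320*9^2 = 25921 - 25920 = 1, so (x, y) = (161, 9) solves the equation, and by the theorem it is the least positive solution.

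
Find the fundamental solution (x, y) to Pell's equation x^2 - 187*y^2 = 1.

(x, y) = (1682, 123)

First expand sqrt(187) as a continued fraction. With x_i = (sqrt(187) + m_i)/d_i and (m_0, d_0) = (0, 1): a_0 = floor(sqrt(187)) = 13, since 13^2 = 169 <= 187 < 196 = 14^2.
Iterate m_{i+1} = d_i*a_i - m_i, d_{i+1} = (187 - m_{i+1}^2)/d_i, a_{i+1} = floor((a_0 + m_{i+1})/d_{i+1}):
  m_1 = 1*13 - 0 = 13, d_1 = (187 - 13^2)/1 = 18/1 = 18, a_1 = floor((13 + 13)/18) = 1.
  m_2 = 18*1 - 13 = 5, d_2 = (187 - 5^2)/18 = 162/18 = 9, a_2 = floor((13 + 5)/9) = 2.
  m_3 = 9*2 - 5 = 13, d_3 = (187 - 13^2)/9 = 18/9 = 2, a_3 = floor((13 + 13)/2) = 13.
  m_4 = 2*13 - 13 = 13, d_4 = (187 - 13^2)/2 = 18/2 = 9, a_4 = floor((13 + 13)/9) = 2.
  m_5 = 9*2 - 13 = 5, d_5 = (187 - 5^2)/9 = 162/9 = 18, a_5 = floor((13 + 5)/18) = 1.
  m_6 = 18*1 - 5 = 13, d_6 = (187 - 13^2)/18 = 18/18 = 1, a_6 = floor((13 + 13)/1) = 26.
  m_7 = 1*26 - 13 = 13, d_7 = (187 - 13^2)/1 = 18/1 = 18: (m_7, d_7) = (m_1, d_1) = (13, 18), so from here the quotients repeat a_1, ..., a_6; the period length is 6.
So sqrt(187) = [13; (1, 2, 13, 2, 1, 26)] with period length k = 6.
k is even, so the fundamental solution of x^2 - 187y^2 = 1 is (p_{k-1}, q_{k-1}) = (p_5, q_5); compute convergents through index 5.
Convergents (p_i = a_i*p_{i-1} + p_{i-2}, q_i = a_i*q_{i-1} + q_{i-2} with p_{-2}=0, p_{-1}=1, q_{-2}=1, q_{-1}=0):
  i=0: a_0=13, p_0 = 13*1 + 0 = 13, q_0 = 13*0 + 1 = 1.
  i=1: a_1=1, p_1 = 1*13 + 1 = 14, q_1 = 1*1 + 0 = 1.
  i=2: a_2=2, p_2 = 2*14 + 13 = 41, q_2 = 2*1 + 1 = 3.
  i=3: a_3=13, p_3 = 13*41 + 14 = 547, q_3 = 13*3 + 1 = 40.
  i=4: a_4=2, p_4 = 2*547 + 41 = 1135, q_4 = 2*40 + 3 = 83.
  i=5: a_5=1, p_5 = 1*1135 + 547 = 1682, q_5 = 1*83 + 40 = 123.
Check: 1682^2 - 187*123^2 = 2829124 - 2829123 = 1, so (x, y) = (1682, 123) solves the equation, and by the theorem it is the least positive solution.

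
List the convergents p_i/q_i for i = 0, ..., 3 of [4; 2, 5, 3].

Using the convergent recurrence p_i = a_i*p_{i-1} + p_{i-2}, q_i = a_i*q_{i-1} + q_{i-2} with p_{-2}=0, p_{-1}=1, q_{-2}=1, q_{-1}=0:
  i=0: a_0=4, p_0 = 4*1 + 0 = 4, q_0 = 4*0 + 1 = 1.
  i=1: a_1=2, p_1 = 2*4 + 1 = 9, q_1 = 2*1 + 0 = 2.
  i=2: a_2=5, p_2 = 5*9 + 4 = 49, q_2 = 5*2 + 1 = 11.
  i=3: a_3=3, p_3 = 3*49 + 9 = 156, q_3 = 3*11 + 2 = 35.

4/1, 9/2, 49/11, 156/35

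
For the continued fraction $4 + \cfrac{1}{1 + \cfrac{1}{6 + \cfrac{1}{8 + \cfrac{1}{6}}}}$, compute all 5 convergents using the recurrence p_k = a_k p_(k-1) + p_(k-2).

4/1, 5/1, 34/7, 277/57, 1696/349

Using the convergent recurrence p_i = a_i*p_{i-1} + p_{i-2}, q_i = a_i*q_{i-1} + q_{i-2} with p_{-2}=0, p_{-1}=1, q_{-2}=1, q_{-1}=0:
  i=0: a_0=4, p_0 = 4*1 + 0 = 4, q_0 = 4*0 + 1 = 1.
  i=1: a_1=1, p_1 = 1*4 + 1 = 5, q_1 = 1*1 + 0 = 1.
  i=2: a_2=6, p_2 = 6*5 + 4 = 34, q_2 = 6*1 + 1 = 7.
  i=3: a_3=8, p_3 = 8*34 + 5 = 277, q_3 = 8*7 + 1 = 57.
  i=4: a_4=6, p_4 = 6*277 + 34 = 1696, q_4 = 6*57 + 7 = 349.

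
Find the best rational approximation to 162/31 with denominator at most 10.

47/9

Expand x = 162/31 as a continued fraction with the Euclidean algorithm:
  162 = 5*31 + 7, so a_0 = 5.
  31 = 4*7 + 3, so a_1 = 4.
  7 = 2*3 + 1, so a_2 = 2.
  3 = 3*1 + 0, so a_3 = 3.
so x = [5; 4, 2, 3].
Convergents (p_i = a_i*p_{i-1} + p_{i-2}, q_i = a_i*q_{i-1} + q_{i-2} with p_{-2}=0, p_{-1}=1, q_{-2}=1, q_{-1}=0), until the denominator exceeds 10:
  i=0: a_0=5, p_0 = 5*1 + 0 = 5, q_0 = 5*0 + 1 = 1.
  i=1: a_1=4, p_1 = 4*5 + 1 = 21, q_1 = 4*1 + 0 = 4.
  i=2: a_2=2, p_2 = 2*21 + 5 = 47, q_2 = 2*4 + 1 = 9.
  i=3: a_3=3, p_3 = 3*47 + 21 = 162, q_3 = 3*9 + 4 = 31.
q_3 = 31 > 10, so the last convergent with denominator <= 10 is p_2/q_2 = 47/9.
The closest fraction with denominator <= 10 is either p_2/q_2 or the intermediate fraction (k*p_2 + p_1)/(k*q_2 + q_1) with the largest k >= 1 whose denominator stays <= 10; these approach x as k grows, and every other convergent or intermediate fraction in range is farther away.
Largest k: floor((10 - q_1)/q_2) = floor((10 - 4)/9) = 0.
Since k = 0, no intermediate fraction beyond p_2/q_2 has denominator <= 10, so the convergent 47/9 is the closest (its error is |162*9 - 47*31|/(31*9) = 1/279).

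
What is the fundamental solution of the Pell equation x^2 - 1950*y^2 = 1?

(x, y) = (595349, 13482)

First expand sqrt(1950) as a continued fraction. With x_i = (sqrt(1950) + m_i)/d_i and (m_0, d_0) = (0, 1): a_0 = floor(sqrt(1950)) = 44, since 44^2 = 1936 <= 1950 < 2025 = 45^2.
Iterate m_{i+1} = d_i*a_i - m_i, d_{i+1} = (1950 - m_{i+1}^2)/d_i, a_{i+1} = floor((a_0 + m_{i+1})/d_{i+1}):
  m_1 = 1*44 - 0 = 44, d_1 = (1950 - 44^2)/1 = 14/1 = 14, a_1 = floor((44 + 44)/14) = 6.
  m_2 = 14*6 - 44 = 40, d_2 = (1950 - 40^2)/14 = 350/14 = 25, a_2 = floor((44 + 40)/25) = 3.
  m_3 = 25*3 - 40 = 35, d_3 = (1950 - 35^2)/25 = 725/25 = 29, a_3 = floor((44 + 35)/29) = 2.
  m_4 = 29*2 - 35 = 23, d_4 = (1950 - 23^2)/29 = 1421/29 = 49, a_4 = floor((44 + 23)/49) = 1.
  m_5 = 49*1 - 23 = 26, d_5 = (1950 - 26^2)/49 = 1274/49 = 26, a_5 = floor((44 + 26)/26) = 2.
  m_6 = 26*2 - 26 = 26, d_6 = (1950 - 26^2)/26 = 1274/26 = 49, a_6 = floor((44 + 26)/49) = 1.
  m_7 = 49*1 - 26 = 23, d_7 = (1950 - 23^2)/49 = 1421/49 = 29, a_7 = floor((44 + 23)/29) = 2.
  m_8 = 29*2 - 23 = 35, d_8 = (1950 - 35^2)/29 = 725/29 = 25, a_8 = floor((44 + 35)/25) = 3.
  m_9 = 25*3 - 35 = 40, d_9 = (1950 - 40^2)/25 = 350/25 = 14, a_9 = floor((44 + 40)/14) = 6.
  m_10 = 14*6 - 40 = 44, d_10 = (1950 - 44^2)/14 = 14/14 = 1, a_10 = floor((44 + 44)/1) = 88.
  m_11 = 1*88 - 44 = 44, d_11 = (1950 - 44^2)/1 = 14/1 = 14: (m_11, d_11) = (m_1, d_1) = (44, 14), so from here the quotients repeat a_1, ..., a_10; the period length is 10.
So sqrt(1950) = [44; (6, 3, 2, 1, 2, 1, 2, 3, 6, 88)] with period length k = 10.
k is even, so the fundamental solution of x^2 - 1950y^2 = 1 is (p_{k-1}, q_{k-1}) = (p_9, q_9); compute convergents through index 9.
Convergents (p_i = a_i*p_{i-1} + p_{i-2}, q_i = a_i*q_{i-1} + q_{i-2} with p_{-2}=0, p_{-1}=1, q_{-2}=1, q_{-1}=0):
  i=0: a_0=44, p_0 = 44*1 + 0 = 44, q_0 = 44*0 + 1 = 1.
  i=1: a_1=6, p_1 = 6*44 + 1 = 265, q_1 = 6*1 + 0 = 6.
  i=2: a_2=3, p_2 = 3*265 + 44 = 839, q_2 = 3*6 + 1 = 19.
  i=3: a_3=2, p_3 = 2*839 + 265 = 1943, q_3 = 2*19 + 6 = 44.
  i=4: a_4=1, p_4 = 1*1943 + 839 = 2782, q_4 = 1*44 + 19 = 63.
  i=5: a_5=2, p_5 = 2*2782 + 1943 = 7507, q_5 = 2*63 + 44 = 170.
  i=6: a_6=1, p_6 = 1*7507 + 2782 = 10289, q_6 = 1*170 + 63 = 233.
  i=7: a_7=2, p_7 = 2*10289 + 7507 = 28085, q_7 = 2*233 + 170 = 636.
  i=8: a_8=3, p_8 = 3*28085 + 10289 = 94544, q_8 = 3*636 + 233 = 2141.
  i=9: a_9=6, p_9 = 6*94544 + 28085 = 595349, q_9 = 6*2141 + 636 = 13482.
Check: 595349^2 - 1950*13482^2 = 354440431801 - 354440431800 = 1, so (x, y) = (595349, 13482) solves the equation, and by the theorem it is the least positive solution.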